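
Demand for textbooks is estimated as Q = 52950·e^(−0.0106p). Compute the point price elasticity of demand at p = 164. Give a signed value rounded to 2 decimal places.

-1.74

dQ/dp = −0.0106·Q = -98.6721. At p = 164, Q = 9308.69.
Ed = (dQ/dp)·(p/Q) = (-98.6721) × (164/9308.69) = -1.7384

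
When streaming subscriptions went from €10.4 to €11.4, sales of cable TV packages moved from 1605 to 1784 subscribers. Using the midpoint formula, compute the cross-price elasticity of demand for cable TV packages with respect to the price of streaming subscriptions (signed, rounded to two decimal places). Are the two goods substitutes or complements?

1.15; substitutes

%ΔQ_{cable TV packages} = (1784 − 1605)/avg = 179/1694.5 = 0.105635…
%ΔP_{streaming subscriptions} = (11.4 − 10.4)/avg = 1/10.9 = 0.091743…
E_cross = (179/1694.5) / (1/10.9) = 1.1514…
E_cross > 0 ⇒ the goods are substitutes.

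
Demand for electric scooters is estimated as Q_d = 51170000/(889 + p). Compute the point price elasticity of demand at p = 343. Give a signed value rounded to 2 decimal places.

-0.28

dQ_d/dp = −51170000/(889 + p)² = -33.7127. At p = 343, Q_d = 41534.1.
Ed = (dQ_d/dp)·(p/Q_d) = (-33.7127) × (343/41534.1) = -0.2784…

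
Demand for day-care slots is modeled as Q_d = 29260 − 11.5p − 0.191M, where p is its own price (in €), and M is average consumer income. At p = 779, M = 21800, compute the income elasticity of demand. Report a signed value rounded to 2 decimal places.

At the given values, Q_d = 29260 − 11.5(779) − 0.191(21800) = 16137.7.
∂Q_d/∂M = -0.191.
E = (-0.191) × (21800/16137.7) = -0.2580…

-0.26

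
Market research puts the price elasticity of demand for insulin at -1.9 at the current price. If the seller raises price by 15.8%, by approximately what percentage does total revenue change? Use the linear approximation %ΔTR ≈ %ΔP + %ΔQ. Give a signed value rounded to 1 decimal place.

%ΔQ ≈ Ed × %ΔP = (-1.9) × (+15.8%) = -30.0200%
%ΔTR ≈ %ΔP + %ΔQ = (+15.8%) + (-30.0200%) = -14.2200%

-14.2%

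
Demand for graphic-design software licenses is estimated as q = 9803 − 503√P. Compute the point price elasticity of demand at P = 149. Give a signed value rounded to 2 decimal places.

-0.84

dq/dP = −503/(2√P) = -20.6037. At P = 149, q = 3663.1.
Ed = (dq/dP)·(P/q) = (-20.6037) × (149/3663.1) = -0.8380…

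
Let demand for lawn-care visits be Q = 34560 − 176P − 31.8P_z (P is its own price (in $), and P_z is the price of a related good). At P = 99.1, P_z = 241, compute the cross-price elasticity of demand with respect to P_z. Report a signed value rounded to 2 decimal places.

At the given values, Q = 34560 − 176(99.1) − 31.8(241) = 9454.6.
∂Q/∂P_z = -31.8.
E = (-31.8) × (241/9454.6) = -0.8105…

-0.81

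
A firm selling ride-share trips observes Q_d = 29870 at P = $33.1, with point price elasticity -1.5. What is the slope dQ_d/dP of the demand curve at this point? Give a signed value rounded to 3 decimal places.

Ed = (dQ_d/dP)·(P/Q_d) ⇒ dQ_d/dP = Ed·Q_d/P = (-1.5)·29870/33.1 = -1353.62537…

-1353.625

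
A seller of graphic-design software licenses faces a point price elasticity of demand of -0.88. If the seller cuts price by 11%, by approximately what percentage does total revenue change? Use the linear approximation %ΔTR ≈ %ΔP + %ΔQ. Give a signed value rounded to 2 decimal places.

-1.32%

%ΔQ ≈ Ed × %ΔP = (-0.88) × (-11%) = +9.6800%
%ΔTR ≈ %ΔP + %ΔQ = (-11%) + (+9.6800%) = -1.3200%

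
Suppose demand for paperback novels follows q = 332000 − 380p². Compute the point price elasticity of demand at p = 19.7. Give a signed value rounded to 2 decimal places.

-1.60

dq/dp = −2·380·p = -14972. At p = 19.7, q = 184525.8.
Ed = (dq/dp)·(p/q) = (-14972) × (19.7/184525.8) = -1.5984…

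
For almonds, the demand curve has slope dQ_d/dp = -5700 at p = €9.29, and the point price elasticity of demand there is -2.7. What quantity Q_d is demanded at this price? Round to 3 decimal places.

19612.222

Ed = (dQ_d/dp)·(p/Q_d) ⇒ Q_d = (dQ_d/dp)·p/Ed = (-5700)·9.29/(-2.7) = 19612.22222…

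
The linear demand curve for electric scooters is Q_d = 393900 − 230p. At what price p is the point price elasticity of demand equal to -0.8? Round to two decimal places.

Ed = −230p/(393900 − 230p). Set this equal to -0.8:
230p = 0.8·(393900 − 230p) ⇒ 230p(1 + 0.8) = 0.8·393900
p = 0.8·393900 / (230·1.8) = 761.1594…

761.16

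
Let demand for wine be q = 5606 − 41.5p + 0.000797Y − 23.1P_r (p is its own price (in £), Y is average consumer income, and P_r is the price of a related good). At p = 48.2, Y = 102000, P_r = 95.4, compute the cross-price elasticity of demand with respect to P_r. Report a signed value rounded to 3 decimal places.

-1.486

At the given values, q = 5606 − 41.5(48.2) + 0.000797(102000) − 23.1(95.4) = 1483.254.
∂q/∂P_r = -23.1.
E = (-23.1) × (95.4/1483.254) = -1.48574…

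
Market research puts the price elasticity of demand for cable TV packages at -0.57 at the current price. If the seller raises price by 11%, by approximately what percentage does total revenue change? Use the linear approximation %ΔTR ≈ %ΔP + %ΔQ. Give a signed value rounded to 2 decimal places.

%ΔQ ≈ Ed × %ΔP = (-0.57) × (+11%) = -6.2700%
%ΔTR ≈ %ΔP + %ΔQ = (+11%) + (-6.2700%) = +4.7300%

+4.73%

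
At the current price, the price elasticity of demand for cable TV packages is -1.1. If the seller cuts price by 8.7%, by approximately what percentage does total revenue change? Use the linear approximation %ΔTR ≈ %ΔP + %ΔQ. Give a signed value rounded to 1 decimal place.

%ΔQ ≈ Ed × %ΔP = (-1.1) × (-8.7%) = +9.5700%
%ΔTR ≈ %ΔP + %ΔQ = (-8.7%) + (+9.5700%) = +0.8700%

+0.9%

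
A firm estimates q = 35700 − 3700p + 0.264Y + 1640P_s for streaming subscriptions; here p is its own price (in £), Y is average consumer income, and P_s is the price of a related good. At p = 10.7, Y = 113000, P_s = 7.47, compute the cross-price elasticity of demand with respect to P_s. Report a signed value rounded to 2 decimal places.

0.32

At the given values, q = 35700 − 3700(10.7) + 0.264(113000) + 1640(7.47) = 38192.8.
∂q/∂P_s = 1640.
E = (1640) × (7.47/38192.8) = 0.3207…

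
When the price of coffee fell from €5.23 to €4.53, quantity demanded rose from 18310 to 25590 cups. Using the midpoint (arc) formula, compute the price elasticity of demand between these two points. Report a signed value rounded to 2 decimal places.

-2.31

%ΔQ = (25590 − 18310) / [(18310 + 25590)/2] = 7280/21950 = 0.331662…
%ΔP = (4.53 − 5.23) / [(5.23 + 4.53)/2] = -0.7/4.88 = -0.143442…
Arc Ed = %ΔQ / %ΔP = (7280/21950) / (-0.7/4.88) = -2.3121…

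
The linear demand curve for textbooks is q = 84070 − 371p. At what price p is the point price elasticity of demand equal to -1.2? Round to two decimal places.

123.60

Ed = −371p/(84070 − 371p). Set this equal to -1.2:
371p = 1.2·(84070 − 371p) ⇒ 371p(1 + 1.2) = 1.2·84070
p = 1.2·84070 / (371·2.2) = 123.6020…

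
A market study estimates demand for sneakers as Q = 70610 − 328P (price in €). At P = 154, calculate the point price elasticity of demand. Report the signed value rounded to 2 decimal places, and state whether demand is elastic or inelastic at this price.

dQ/dP = −328. At P = 154, Q = 70610 − 328(154) = 20098.
Ed = (dQ/dP)·(P/Q) = −328 × (154/20098) = -2.5132…
|Ed| = 2.51 > 1, so demand is elastic.

-2.51; elastic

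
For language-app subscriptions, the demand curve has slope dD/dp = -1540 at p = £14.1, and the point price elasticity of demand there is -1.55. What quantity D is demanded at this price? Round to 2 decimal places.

Ed = (dD/dp)·(p/D) ⇒ D = (dD/dp)·p/Ed = (-1540)·14.1/(-1.55) = 14009.0322…

14009.03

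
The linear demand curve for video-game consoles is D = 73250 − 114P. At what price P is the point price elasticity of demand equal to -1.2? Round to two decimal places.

Ed = −114P/(73250 − 114P). Set this equal to -1.2:
114P = 1.2·(73250 − 114P) ⇒ 114P(1 + 1.2) = 1.2·73250
P = 1.2·73250 / (114·2.2) = 350.4784…

350.48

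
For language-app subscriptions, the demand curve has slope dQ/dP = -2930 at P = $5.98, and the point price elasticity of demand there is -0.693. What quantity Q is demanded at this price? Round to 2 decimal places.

Ed = (dQ/dP)·(P/Q) ⇒ Q = (dQ/dP)·P/Ed = (-2930)·5.98/(-0.693) = 25283.4054…

25283.41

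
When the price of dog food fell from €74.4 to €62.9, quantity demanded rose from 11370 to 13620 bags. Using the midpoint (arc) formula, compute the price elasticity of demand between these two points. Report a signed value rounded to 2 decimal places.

%ΔQ = (13620 − 11370) / [(11370 + 13620)/2] = 2250/12495 = 0.180072…
%ΔP = (62.9 − 74.4) / [(74.4 + 62.9)/2] = -11.5/68.65 = -0.167516…
Arc Ed = %ΔQ / %ΔP = (2250/12495) / (-11.5/68.65) = -1.0749…

-1.07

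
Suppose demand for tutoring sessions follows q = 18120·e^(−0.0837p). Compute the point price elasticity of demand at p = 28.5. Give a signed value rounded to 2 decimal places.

dq/dp = −0.0837·q = -139.603. At p = 28.5, q = 1667.9.
Ed = (dq/dp)·(p/q) = (-139.603) × (28.5/1667.9) = -2.3854…

-2.39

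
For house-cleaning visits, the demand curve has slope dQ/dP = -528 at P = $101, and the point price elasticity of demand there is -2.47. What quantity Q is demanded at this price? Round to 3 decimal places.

Ed = (dQ/dP)·(P/Q) ⇒ Q = (dQ/dP)·P/Ed = (-528)·101/(-2.47) = 21590.28340…

21590.283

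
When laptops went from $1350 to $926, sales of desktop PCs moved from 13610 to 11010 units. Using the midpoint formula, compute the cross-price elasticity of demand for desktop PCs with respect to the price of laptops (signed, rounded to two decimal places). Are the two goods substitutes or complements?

0.57; substitutes

%ΔQ_{desktop PCs} = (11010 − 13610)/avg = -2600/12310 = -0.211210…
%ΔP_{laptops} = (926 − 1350)/avg = -424/1138 = -0.372583…
E_cross = (-2600/12310) / (-424/1138) = 0.5668…
E_cross > 0 ⇒ the goods are substitutes.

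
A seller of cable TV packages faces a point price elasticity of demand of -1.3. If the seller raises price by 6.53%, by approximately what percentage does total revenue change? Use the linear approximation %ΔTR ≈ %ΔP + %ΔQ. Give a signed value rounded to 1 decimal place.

-2.0%

%ΔQ ≈ Ed × %ΔP = (-1.3) × (+6.53%) = -8.4890%
%ΔTR ≈ %ΔP + %ΔQ = (+6.53%) + (-8.4890%) = -1.9590%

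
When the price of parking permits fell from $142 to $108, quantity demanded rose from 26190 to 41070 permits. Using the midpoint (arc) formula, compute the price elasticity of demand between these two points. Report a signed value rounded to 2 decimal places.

%ΔQ = (41070 − 26190) / [(26190 + 41070)/2] = 14880/33630 = 0.442462…
%ΔP = (108 − 142) / [(142 + 108)/2] = -34/125 = -0.272
Arc Ed = %ΔQ / %ΔP = (14880/33630) / (-34/125) = -1.6266…

-1.63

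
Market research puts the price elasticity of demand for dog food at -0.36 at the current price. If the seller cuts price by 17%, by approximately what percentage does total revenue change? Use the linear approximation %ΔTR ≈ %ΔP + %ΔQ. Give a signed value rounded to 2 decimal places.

-10.88%

%ΔQ ≈ Ed × %ΔP = (-0.36) × (-17%) = +6.1200%
%ΔTR ≈ %ΔP + %ΔQ = (-17%) + (+6.1200%) = -10.8800%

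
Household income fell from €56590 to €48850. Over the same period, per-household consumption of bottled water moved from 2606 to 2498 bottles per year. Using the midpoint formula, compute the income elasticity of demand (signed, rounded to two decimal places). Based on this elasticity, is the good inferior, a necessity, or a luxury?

0.29; necessity

%ΔQ = (2498 − 2606)/[( 2606 + 2498)/2] = -108/2552 = -0.042319…
%ΔIncome = (48850 − 56590)/[( 56590 + 48850)/2] = -7740/52720 = -0.146813…
E_income = (-108/2552) / (-7740/52720) = 0.2882…
0 < E_income < 1 ⇒ normal good, necessity.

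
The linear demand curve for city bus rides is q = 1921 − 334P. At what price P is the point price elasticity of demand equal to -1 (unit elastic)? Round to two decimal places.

2.88

Ed = −334P/(1921 − 334P). Set this equal to -1:
334P = 1·(1921 − 334P) ⇒ 334P(1 + 1) = 1·1921
P = 1·1921 / (334·2) = 2.8757…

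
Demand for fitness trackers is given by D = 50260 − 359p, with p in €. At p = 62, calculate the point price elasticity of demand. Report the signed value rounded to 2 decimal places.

-0.79

dD/dp = −359. At p = 62, D = 50260 − 359(62) = 28002.
Ed = (dD/dp)·(p/D) = −359 × (62/28002) = -0.7948…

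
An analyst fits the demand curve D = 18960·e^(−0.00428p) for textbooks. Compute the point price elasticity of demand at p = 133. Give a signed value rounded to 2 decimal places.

-0.57

dD/dp = −0.00428·D = -45.9266. At p = 133, D = 10730.5.
Ed = (dD/dp)·(p/D) = (-45.9266) × (133/10730.5) = -0.5692…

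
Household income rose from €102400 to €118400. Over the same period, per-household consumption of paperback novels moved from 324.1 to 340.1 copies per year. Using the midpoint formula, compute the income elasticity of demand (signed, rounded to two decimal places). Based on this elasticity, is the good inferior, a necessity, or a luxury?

0.33; necessity

%ΔQ = (340.1 − 324.1)/[( 324.1 + 340.1)/2] = 16/332.1 = 0.048178…
%ΔIncome = (118400 − 102400)/[( 102400 + 118400)/2] = 16000/110400 = 0.144927…
E_income = (16/332.1) / (16000/110400) = 0.3324…
0 < E_income < 1 ⇒ normal good, necessity.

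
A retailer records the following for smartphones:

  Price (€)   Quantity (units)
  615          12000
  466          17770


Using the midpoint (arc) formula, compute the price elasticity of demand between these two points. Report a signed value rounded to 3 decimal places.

%ΔQ = (17770 − 12000) / [(12000 + 17770)/2] = 5770/14885 = 0.387638…
%ΔP = (466 − 615) / [(615 + 466)/2] = -149/540.5 = -0.275670…
Arc Ed = %ΔQ / %ΔP = (5770/14885) / (-149/540.5) = -1.40616…

-1.406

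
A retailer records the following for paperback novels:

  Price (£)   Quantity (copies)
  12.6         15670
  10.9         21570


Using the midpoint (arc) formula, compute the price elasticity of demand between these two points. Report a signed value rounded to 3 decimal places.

%ΔQ = (21570 − 15670) / [(15670 + 21570)/2] = 5900/18620 = 0.316863…
%ΔP = (10.9 − 12.6) / [(12.6 + 10.9)/2] = -1.7/11.75 = -0.144680…
Arc Ed = %ΔQ / %ΔP = (5900/18620) / (-1.7/11.75) = -2.19008…

-2.190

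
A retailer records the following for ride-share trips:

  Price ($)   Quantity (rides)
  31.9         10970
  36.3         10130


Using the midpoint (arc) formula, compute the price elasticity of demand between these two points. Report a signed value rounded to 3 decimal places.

-0.617

%ΔQ = (10130 − 10970) / [(10970 + 10130)/2] = -840/10550 = -0.079620…
%ΔP = (36.3 − 31.9) / [(31.9 + 36.3)/2] = 4.4/34.1 = 0.129032…
Arc Ed = %ΔQ / %ΔP = (-840/10550) / (4.4/34.1) = -0.61706…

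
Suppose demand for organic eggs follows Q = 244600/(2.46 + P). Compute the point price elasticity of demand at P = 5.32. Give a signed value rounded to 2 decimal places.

-0.68

dQ/dP = −244600/(2.46 + P)² = -4041.08. At P = 5.32, Q = 31439.6.
Ed = (dQ/dP)·(P/Q) = (-4041.08) × (5.32/31439.6) = -0.6838…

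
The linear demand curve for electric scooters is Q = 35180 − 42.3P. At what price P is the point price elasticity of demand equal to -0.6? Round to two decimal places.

Ed = −42.3P/(35180 − 42.3P). Set this equal to -0.6:
42.3P = 0.6·(35180 − 42.3P) ⇒ 42.3P(1 + 0.6) = 0.6·35180
P = 0.6·35180 / (42.3·1.6) = 311.8794…

311.88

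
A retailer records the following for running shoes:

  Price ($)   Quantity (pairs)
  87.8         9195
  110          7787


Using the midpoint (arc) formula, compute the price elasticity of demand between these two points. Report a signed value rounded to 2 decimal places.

%ΔQ = (7787 − 9195) / [(9195 + 7787)/2] = -1408/8491 = -0.165822…
%ΔP = (110 − 87.8) / [(87.8 + 110)/2] = 22.2/98.9 = 0.224469…
Arc Ed = %ΔQ / %ΔP = (-1408/8491) / (22.2/98.9) = -0.7387…

-0.74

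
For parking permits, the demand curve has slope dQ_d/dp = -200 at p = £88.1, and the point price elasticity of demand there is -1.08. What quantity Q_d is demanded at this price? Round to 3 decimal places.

Ed = (dQ_d/dp)·(p/Q_d) ⇒ Q_d = (dQ_d/dp)·p/Ed = (-200)·88.1/(-1.08) = 16314.81481…

16314.815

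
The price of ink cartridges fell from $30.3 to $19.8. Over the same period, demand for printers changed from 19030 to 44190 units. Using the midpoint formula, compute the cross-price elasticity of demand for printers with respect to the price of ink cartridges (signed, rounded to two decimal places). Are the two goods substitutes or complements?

-1.90; complements

%ΔQ_{printers} = (44190 − 19030)/avg = 25160/31610 = 0.795950…
%ΔP_{ink cartridges} = (19.8 − 30.3)/avg = -10.5/25.05 = -0.419161…
E_cross = (25160/31610) / (-10.5/25.05) = -1.8989…
E_cross < 0 ⇒ the goods are complements.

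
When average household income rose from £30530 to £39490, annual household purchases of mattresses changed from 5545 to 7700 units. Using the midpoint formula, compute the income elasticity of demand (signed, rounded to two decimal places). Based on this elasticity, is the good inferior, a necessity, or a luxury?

%ΔQ = (7700 − 5545)/[( 5545 + 7700)/2] = 2155/6622.5 = 0.325405…
%ΔIncome = (39490 − 30530)/[( 30530 + 39490)/2] = 8960/35010 = 0.255926…
E_income = (2155/6622.5) / (8960/35010) = 1.2714…
E_income > 1 ⇒ normal good, luxury.

1.27; luxury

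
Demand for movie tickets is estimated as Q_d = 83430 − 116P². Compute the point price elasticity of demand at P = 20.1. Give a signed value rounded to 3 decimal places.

dQ_d/dP = −2·116·P = -4663.2. At P = 20.1, Q_d = 36564.84.
Ed = (dQ_d/dP)·(P/Q_d) = (-4663.2) × (20.1/36564.84) = -2.56340…

-2.563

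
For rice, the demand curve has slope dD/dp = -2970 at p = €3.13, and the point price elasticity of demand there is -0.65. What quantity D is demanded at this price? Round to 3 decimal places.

Ed = (dD/dp)·(p/D) ⇒ D = (dD/dp)·p/Ed = (-2970)·3.13/(-0.65) = 14301.69230…

14301.692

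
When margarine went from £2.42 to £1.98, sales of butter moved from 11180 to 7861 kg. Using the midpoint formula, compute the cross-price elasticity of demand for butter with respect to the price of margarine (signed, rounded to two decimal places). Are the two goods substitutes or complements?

1.74; substitutes

%ΔQ_{butter} = (7861 − 11180)/avg = -3319/9520.5 = -0.348616…
%ΔP_{margarine} = (1.98 − 2.42)/avg = -0.44/2.2 = -0.2
E_cross = (-3319/9520.5) / (-0.44/2.2) = 1.7430…
E_cross > 0 ⇒ the goods are substitutes.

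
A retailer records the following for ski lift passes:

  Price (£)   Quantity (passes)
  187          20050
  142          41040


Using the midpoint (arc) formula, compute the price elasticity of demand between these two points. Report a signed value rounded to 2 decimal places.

%ΔQ = (41040 − 20050) / [(20050 + 41040)/2] = 20990/30545 = 0.687182…
%ΔP = (142 − 187) / [(187 + 142)/2] = -45/164.5 = -0.273556…
Arc Ed = %ΔQ / %ΔP = (20990/30545) / (-45/164.5) = -2.5120…

-2.51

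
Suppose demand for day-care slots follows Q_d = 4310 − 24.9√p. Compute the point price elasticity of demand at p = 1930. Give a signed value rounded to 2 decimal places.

dQ_d/dp = −24.9/(2√p) = -0.283394. At p = 1930, Q_d = 3216.1.
Ed = (dQ_d/dp)·(p/Q_d) = (-0.283394) × (1930/3216.1) = -0.1700…

-0.17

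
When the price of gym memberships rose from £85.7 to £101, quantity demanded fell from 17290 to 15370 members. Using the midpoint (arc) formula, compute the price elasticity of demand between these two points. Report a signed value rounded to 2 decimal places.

-0.72

%ΔQ = (15370 − 17290) / [(17290 + 15370)/2] = -1920/16330 = -0.117575…
%ΔP = (101 − 85.7) / [(85.7 + 101)/2] = 15.3/93.35 = 0.163899…
Arc Ed = %ΔQ / %ΔP = (-1920/16330) / (15.3/93.35) = -0.7173…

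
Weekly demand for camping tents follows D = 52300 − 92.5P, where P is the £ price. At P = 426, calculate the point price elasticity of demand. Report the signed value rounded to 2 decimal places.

-3.06

dD/dP = −92.5. At P = 426, D = 52300 − 92.5(426) = 12895.
Ed = (dD/dP)·(P/D) = −92.5 × (426/12895) = -3.0558…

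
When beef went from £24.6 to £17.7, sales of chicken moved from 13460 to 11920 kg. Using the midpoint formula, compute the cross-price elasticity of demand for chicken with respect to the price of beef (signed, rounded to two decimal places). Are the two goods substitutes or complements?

%ΔQ_{chicken} = (11920 − 13460)/avg = -1540/12690 = -0.121355…
%ΔP_{beef} = (17.7 − 24.6)/avg = -6.9/21.15 = -0.326241…
E_cross = (-1540/12690) / (-6.9/21.15) = 0.3719…
E_cross > 0 ⇒ the goods are substitutes.

0.37; substitutes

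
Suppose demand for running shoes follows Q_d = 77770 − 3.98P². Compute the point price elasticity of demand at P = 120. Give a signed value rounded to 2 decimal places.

-5.60

dQ_d/dP = −2·3.98·P = -955.2. At P = 120, Q_d = 20458.
Ed = (dQ_d/dP)·(P/Q_d) = (-955.2) × (120/20458) = -5.6028…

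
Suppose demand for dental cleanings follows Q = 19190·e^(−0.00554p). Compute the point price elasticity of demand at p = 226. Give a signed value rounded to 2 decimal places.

-1.25

dQ/dp = −0.00554·Q = -30.397. At p = 226, Q = 5486.82.
Ed = (dQ/dp)·(p/Q) = (-30.397) × (226/5486.82) = -1.2520…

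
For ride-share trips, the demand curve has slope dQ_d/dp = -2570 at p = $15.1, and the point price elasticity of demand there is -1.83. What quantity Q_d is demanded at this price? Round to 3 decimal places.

Ed = (dQ_d/dp)·(p/Q_d) ⇒ Q_d = (dQ_d/dp)·p/Ed = (-2570)·15.1/(-1.83) = 21206.01092…

21206.011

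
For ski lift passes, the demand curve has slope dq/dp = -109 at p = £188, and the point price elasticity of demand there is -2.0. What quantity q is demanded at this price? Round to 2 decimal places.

Ed = (dq/dp)·(p/q) ⇒ q = (dq/dp)·p/Ed = (-109)·188/(-2.0) = 10246

10246.00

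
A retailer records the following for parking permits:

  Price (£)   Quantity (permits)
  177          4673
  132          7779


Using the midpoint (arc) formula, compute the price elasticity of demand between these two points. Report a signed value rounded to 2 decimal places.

-1.71

%ΔQ = (7779 − 4673) / [(4673 + 7779)/2] = 3106/6226 = 0.498875…
%ΔP = (132 − 177) / [(177 + 132)/2] = -45/154.5 = -0.291262…
Arc Ed = %ΔQ / %ΔP = (3106/6226) / (-45/154.5) = -1.7128…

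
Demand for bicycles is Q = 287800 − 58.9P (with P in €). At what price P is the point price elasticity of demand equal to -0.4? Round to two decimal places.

Ed = −58.9P/(287800 − 58.9P). Set this equal to -0.4:
58.9P = 0.4·(287800 − 58.9P) ⇒ 58.9P(1 + 0.4) = 0.4·287800
P = 0.4·287800 / (58.9·1.4) = 1396.0708…

1396.07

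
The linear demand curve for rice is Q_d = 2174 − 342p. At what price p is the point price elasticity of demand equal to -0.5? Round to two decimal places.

Ed = −342p/(2174 − 342p). Set this equal to -0.5:
342p = 0.5·(2174 − 342p) ⇒ 342p(1 + 0.5) = 0.5·2174
p = 0.5·2174 / (342·1.5) = 2.1189…

2.12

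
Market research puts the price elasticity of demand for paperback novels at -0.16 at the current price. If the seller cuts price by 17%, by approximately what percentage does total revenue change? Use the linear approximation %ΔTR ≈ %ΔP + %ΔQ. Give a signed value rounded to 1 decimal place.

%ΔQ ≈ Ed × %ΔP = (-0.16) × (-17%) = +2.7200%
%ΔTR ≈ %ΔP + %ΔQ = (-17%) + (+2.7200%) = -14.2800%

-14.3%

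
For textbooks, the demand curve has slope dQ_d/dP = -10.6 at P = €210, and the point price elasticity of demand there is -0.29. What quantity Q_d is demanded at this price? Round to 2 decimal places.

Ed = (dQ_d/dP)·(P/Q_d) ⇒ Q_d = (dQ_d/dP)·P/Ed = (-10.6)·210/(-0.29) = 7675.8620…

7675.86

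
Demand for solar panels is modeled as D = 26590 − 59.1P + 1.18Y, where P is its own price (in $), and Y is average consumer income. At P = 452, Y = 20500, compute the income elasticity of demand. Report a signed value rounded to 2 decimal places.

At the given values, D = 26590 − 59.1(452) + 1.18(20500) = 24066.8.
∂D/∂Y = 1.18.
E = (1.18) × (20500/24066.8) = 1.0051…

1.01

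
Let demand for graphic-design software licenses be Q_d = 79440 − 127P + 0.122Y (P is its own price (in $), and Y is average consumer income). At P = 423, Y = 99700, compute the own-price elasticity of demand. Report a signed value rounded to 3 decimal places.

-1.418

At the given values, Q_d = 79440 − 127(423) + 0.122(99700) = 37882.4.
∂Q_d/∂P = −127.
E = (-127) × (423/37882.4) = -1.41809…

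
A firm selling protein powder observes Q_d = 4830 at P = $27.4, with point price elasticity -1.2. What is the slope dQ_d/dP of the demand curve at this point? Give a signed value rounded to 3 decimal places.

-211.533

Ed = (dQ_d/dP)·(P/Q_d) ⇒ dQ_d/dP = Ed·Q_d/P = (-1.2)·4830/27.4 = -211.53284…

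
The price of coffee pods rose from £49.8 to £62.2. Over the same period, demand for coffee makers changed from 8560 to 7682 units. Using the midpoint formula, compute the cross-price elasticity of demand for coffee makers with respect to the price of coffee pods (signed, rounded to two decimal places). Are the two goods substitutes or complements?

%ΔQ_{coffee makers} = (7682 − 8560)/avg = -878/8121 = -0.108114…
%ΔP_{coffee pods} = (62.2 − 49.8)/avg = 12.4/56 = 0.221428…
E_cross = (-878/8121) / (12.4/56) = -0.4882…
E_cross < 0 ⇒ the goods are complements.

-0.49; complements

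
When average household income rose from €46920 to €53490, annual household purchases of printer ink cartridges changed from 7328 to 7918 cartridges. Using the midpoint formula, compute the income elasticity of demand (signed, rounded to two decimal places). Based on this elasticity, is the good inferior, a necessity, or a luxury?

0.59; necessity

%ΔQ = (7918 − 7328)/[( 7328 + 7918)/2] = 590/7623 = 0.077397…
%ΔIncome = (53490 − 46920)/[( 46920 + 53490)/2] = 6570/50205 = 0.130863…
E_income = (590/7623) / (6570/50205) = 0.5914…
0 < E_income < 1 ⇒ normal good, necessity.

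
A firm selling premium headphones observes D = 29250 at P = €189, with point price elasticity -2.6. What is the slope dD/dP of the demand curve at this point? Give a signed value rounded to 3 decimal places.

Ed = (dD/dP)·(P/D) ⇒ dD/dP = Ed·D/P = (-2.6)·29250/189 = -402.38095…

-402.381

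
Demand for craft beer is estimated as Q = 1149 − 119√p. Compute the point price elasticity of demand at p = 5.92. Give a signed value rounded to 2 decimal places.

dQ/dp = −119/(2√p) = -24.4543. At p = 5.92, Q = 859.461.
Ed = (dQ/dp)·(p/Q) = (-24.4543) × (5.92/859.461) = -0.1684…

-0.17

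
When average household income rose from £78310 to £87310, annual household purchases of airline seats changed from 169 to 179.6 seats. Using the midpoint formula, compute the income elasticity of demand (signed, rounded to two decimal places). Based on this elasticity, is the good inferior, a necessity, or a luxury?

%ΔQ = (179.6 − 169)/[( 169 + 179.6)/2] = 10.6/174.3 = 0.060814…
%ΔIncome = (87310 − 78310)/[( 78310 + 87310)/2] = 9000/82810 = 0.108682…
E_income = (10.6/174.3) / (9000/82810) = 0.5595…
0 < E_income < 1 ⇒ normal good, necessity.

0.56; necessity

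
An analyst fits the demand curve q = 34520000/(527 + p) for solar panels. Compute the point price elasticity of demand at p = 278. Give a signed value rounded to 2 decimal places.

dq/dp = −34520000/(527 + p)² = -53.2695. At p = 278, q = 42882.
Ed = (dq/dp)·(p/q) = (-53.2695) × (278/42882) = -0.3453…

-0.35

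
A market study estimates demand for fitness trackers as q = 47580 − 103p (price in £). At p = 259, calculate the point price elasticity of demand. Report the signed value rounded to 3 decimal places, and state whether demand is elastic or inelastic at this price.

-1.276; elastic

dq/dp = −103. At p = 259, q = 47580 − 103(259) = 20903.
Ed = (dq/dp)·(p/q) = −103 × (259/20903) = -1.27622…
|Ed| = 1.276 > 1, so demand is elastic.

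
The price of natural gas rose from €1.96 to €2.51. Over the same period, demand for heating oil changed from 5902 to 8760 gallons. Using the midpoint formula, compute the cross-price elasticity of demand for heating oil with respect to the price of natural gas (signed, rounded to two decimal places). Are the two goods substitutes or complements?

%ΔQ_{heating oil} = (8760 − 5902)/avg = 2858/7331 = 0.389851…
%ΔP_{natural gas} = (2.51 − 1.96)/avg = 0.55/2.235 = 0.246085…
E_cross = (2858/7331) / (0.55/2.235) = 1.5842…
E_cross > 0 ⇒ the goods are substitutes.

1.58; substitutes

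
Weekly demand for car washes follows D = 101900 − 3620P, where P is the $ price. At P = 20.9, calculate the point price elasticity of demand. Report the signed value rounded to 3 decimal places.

dD/dP = −3620. At P = 20.9, D = 101900 − 3620(20.9) = 26242.
Ed = (dD/dP)·(P/D) = −3620 × (20.9/26242) = -2.88308…

-2.883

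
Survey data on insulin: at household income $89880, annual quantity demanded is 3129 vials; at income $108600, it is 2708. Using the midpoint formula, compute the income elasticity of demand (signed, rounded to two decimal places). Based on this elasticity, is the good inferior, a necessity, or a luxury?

-0.76; inferior

%ΔQ = (2708 − 3129)/[( 3129 + 2708)/2] = -421/2918.5 = -0.144252…
%ΔIncome = (108600 − 89880)/[( 89880 + 108600)/2] = 18720/99240 = 0.188633…
E_income = (-421/2918.5) / (18720/99240) = -0.7647…
E_income < 0 ⇒ inferior good.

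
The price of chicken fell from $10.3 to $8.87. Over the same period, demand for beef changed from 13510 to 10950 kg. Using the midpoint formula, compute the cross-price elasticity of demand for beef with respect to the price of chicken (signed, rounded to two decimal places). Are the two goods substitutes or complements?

%ΔQ_{beef} = (10950 − 13510)/avg = -2560/12230 = -0.209321…
%ΔP_{chicken} = (8.87 − 10.3)/avg = -1.43/9.585 = -0.149191…
E_cross = (-2560/12230) / (-1.43/9.585) = 1.4030…
E_cross > 0 ⇒ the goods are substitutes.

1.40; substitutes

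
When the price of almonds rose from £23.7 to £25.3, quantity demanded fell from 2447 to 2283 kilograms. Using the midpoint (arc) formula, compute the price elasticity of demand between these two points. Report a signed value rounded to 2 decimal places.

%ΔQ = (2283 − 2447) / [(2447 + 2283)/2] = -164/2365 = -0.069344…
%ΔP = (25.3 − 23.7) / [(23.7 + 25.3)/2] = 1.6/24.5 = 0.065306…
Arc Ed = %ΔQ / %ΔP = (-164/2365) / (1.6/24.5) = -1.0618…

-1.06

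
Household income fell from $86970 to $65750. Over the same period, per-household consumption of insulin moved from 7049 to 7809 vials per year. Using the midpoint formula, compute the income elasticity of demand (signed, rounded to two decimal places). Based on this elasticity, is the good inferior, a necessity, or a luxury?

%ΔQ = (7809 − 7049)/[( 7049 + 7809)/2] = 760/7429 = 0.102301…
%ΔIncome = (65750 − 86970)/[( 86970 + 65750)/2] = -21220/76360 = -0.277894…
E_income = (760/7429) / (-21220/76360) = -0.3681…
E_income < 0 ⇒ inferior good.

-0.37; inferior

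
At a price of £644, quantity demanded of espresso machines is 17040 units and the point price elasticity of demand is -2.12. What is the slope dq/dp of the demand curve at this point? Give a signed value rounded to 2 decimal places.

Ed = (dq/dp)·(p/q) ⇒ dq/dp = Ed·q/p = (-2.12)·17040/644 = -56.0944…

-56.09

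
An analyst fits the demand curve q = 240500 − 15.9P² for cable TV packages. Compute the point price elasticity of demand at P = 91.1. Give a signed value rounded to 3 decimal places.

-2.431

dq/dP = −2·15.9·P = -2896.98. At P = 91.1, q = 108542.561.
Ed = (dq/dP)·(P/q) = (-2896.98) × (91.1/108542.561) = -2.43144…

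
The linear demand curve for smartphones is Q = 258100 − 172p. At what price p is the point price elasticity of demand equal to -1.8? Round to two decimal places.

Ed = −172p/(258100 − 172p). Set this equal to -1.8:
172p = 1.8·(258100 − 172p) ⇒ 172p(1 + 1.8) = 1.8·258100
p = 1.8·258100 / (172·2.8) = 964.6594…

964.66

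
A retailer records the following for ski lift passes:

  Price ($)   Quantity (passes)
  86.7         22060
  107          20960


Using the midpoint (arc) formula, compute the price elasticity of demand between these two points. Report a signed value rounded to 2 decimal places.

-0.24

%ΔQ = (20960 − 22060) / [(22060 + 20960)/2] = -1100/21510 = -0.051139…
%ΔP = (107 − 86.7) / [(86.7 + 107)/2] = 20.3/96.85 = 0.209602…
Arc Ed = %ΔQ / %ΔP = (-1100/21510) / (20.3/96.85) = -0.2439…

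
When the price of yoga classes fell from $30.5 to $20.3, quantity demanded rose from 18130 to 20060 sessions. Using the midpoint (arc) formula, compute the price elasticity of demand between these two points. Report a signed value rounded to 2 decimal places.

%ΔQ = (20060 − 18130) / [(18130 + 20060)/2] = 1930/19095 = 0.101073…
%ΔP = (20.3 − 30.5) / [(30.5 + 20.3)/2] = -10.2/25.4 = -0.401574…
Arc Ed = %ΔQ / %ΔP = (1930/19095) / (-10.2/25.4) = -0.2516…

-0.25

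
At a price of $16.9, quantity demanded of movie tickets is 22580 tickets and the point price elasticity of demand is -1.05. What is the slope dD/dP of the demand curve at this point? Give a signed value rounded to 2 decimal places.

Ed = (dD/dP)·(P/D) ⇒ dD/dP = Ed·D/P = (-1.05)·22580/16.9 = -1402.8994…

-1402.90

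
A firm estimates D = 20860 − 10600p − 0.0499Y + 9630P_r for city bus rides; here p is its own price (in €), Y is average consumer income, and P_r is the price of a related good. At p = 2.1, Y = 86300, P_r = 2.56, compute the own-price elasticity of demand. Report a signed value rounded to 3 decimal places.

At the given values, D = 20860 − 10600(2.1) − 0.0499(86300) + 9630(2.56) = 18946.43.
∂D/∂p = −10600.
E = (-10600) × (2.1/18946.43) = -1.17489…

-1.175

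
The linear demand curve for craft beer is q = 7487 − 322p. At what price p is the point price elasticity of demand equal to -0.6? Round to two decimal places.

8.72

Ed = −322p/(7487 − 322p). Set this equal to -0.6:
322p = 0.6·(7487 − 322p) ⇒ 322p(1 + 0.6) = 0.6·7487
p = 0.6·7487 / (322·1.6) = 8.7193…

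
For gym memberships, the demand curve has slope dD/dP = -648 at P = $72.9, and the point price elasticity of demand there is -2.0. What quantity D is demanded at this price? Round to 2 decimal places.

Ed = (dD/dP)·(P/D) ⇒ D = (dD/dP)·P/Ed = (-648)·72.9/(-2.0) = 23619.6

23619.60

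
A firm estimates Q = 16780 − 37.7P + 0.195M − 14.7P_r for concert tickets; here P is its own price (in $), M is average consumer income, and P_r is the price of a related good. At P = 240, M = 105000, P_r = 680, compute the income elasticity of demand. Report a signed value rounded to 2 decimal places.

At the given values, Q = 16780 − 37.7(240) + 0.195(105000) − 14.7(680) = 18211.
∂Q/∂M = 0.195.
E = (0.195) × (105000/18211) = 1.1243…

1.12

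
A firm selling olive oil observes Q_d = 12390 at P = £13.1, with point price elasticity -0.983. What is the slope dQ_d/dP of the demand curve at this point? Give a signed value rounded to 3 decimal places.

Ed = (dQ_d/dP)·(P/Q_d) ⇒ dQ_d/dP = Ed·Q_d/P = (-0.983)·12390/13.1 = -929.72290…

-929.723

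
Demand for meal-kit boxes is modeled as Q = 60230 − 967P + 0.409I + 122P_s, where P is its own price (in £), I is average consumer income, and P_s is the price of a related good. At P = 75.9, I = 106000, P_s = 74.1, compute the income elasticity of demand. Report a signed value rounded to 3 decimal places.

1.105

At the given values, Q = 60230 − 967(75.9) + 0.409(106000) + 122(74.1) = 39228.9.
∂Q/∂I = 0.409.
E = (0.409) × (106000/39228.9) = 1.10515…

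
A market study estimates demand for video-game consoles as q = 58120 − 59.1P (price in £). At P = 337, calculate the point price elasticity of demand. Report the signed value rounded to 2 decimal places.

dq/dP = −59.1. At P = 337, q = 58120 − 59.1(337) = 38203.3.
Ed = (dq/dP)·(P/q) = −59.1 × (337/38203.3) = -0.5213…

-0.52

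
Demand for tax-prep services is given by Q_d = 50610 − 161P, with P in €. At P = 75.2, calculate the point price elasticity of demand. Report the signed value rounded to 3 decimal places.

dQ_d/dP = −161. At P = 75.2, Q_d = 50610 − 161(75.2) = 38502.8.
Ed = (dQ_d/dP)·(P/Q_d) = −161 × (75.2/38502.8) = -0.31444…

-0.314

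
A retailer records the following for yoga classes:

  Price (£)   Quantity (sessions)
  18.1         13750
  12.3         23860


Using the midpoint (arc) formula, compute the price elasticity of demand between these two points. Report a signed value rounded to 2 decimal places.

%ΔQ = (23860 − 13750) / [(13750 + 23860)/2] = 10110/18805 = 0.537622…
%ΔP = (12.3 − 18.1) / [(18.1 + 12.3)/2] = -5.8/15.2 = -0.381578…
Arc Ed = %ΔQ / %ΔP = (10110/18805) / (-5.8/15.2) = -1.4089…

-1.41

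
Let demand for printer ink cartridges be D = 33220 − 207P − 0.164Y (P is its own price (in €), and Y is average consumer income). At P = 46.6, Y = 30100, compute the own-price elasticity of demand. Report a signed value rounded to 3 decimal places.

-0.518

At the given values, D = 33220 − 207(46.6) − 0.164(30100) = 18637.4.
∂D/∂P = −207.
E = (-207) × (46.6/18637.4) = -0.51757…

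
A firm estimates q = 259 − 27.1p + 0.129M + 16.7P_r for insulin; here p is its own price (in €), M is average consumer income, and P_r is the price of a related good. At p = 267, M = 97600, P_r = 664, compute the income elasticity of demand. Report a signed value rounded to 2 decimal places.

At the given values, q = 259 − 27.1(267) + 0.129(97600) + 16.7(664) = 16702.5.
∂q/∂M = 0.129.
E = (0.129) × (97600/16702.5) = 0.7538…

0.75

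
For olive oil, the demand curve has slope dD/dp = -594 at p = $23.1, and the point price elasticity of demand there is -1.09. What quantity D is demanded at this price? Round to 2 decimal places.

12588.44

Ed = (dD/dp)·(p/D) ⇒ D = (dD/dp)·p/Ed = (-594)·23.1/(-1.09) = 12588.4403…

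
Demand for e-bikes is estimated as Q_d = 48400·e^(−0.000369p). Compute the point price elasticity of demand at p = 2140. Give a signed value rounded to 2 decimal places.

-0.79

dQ_d/dp = −0.000369·Q_d = -8.10824. At p = 2140, Q_d = 21973.6.
Ed = (dQ_d/dp)·(p/Q_d) = (-8.10824) × (2140/21973.6) = -0.7896…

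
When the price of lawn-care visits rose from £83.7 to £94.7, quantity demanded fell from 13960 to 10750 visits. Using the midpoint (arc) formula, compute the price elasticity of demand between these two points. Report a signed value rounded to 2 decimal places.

%ΔQ = (10750 − 13960) / [(13960 + 10750)/2] = -3210/12355 = -0.259813…
%ΔP = (94.7 − 83.7) / [(83.7 + 94.7)/2] = 11/89.2 = 0.123318…
Arc Ed = %ΔQ / %ΔP = (-3210/12355) / (11/89.2) = -2.1068…

-2.11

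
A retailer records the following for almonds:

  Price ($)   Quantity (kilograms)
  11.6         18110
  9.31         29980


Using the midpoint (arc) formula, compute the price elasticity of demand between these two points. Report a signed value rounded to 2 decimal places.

-2.25

%ΔQ = (29980 − 18110) / [(18110 + 29980)/2] = 11870/24045 = 0.493657…
%ΔP = (9.31 − 11.6) / [(11.6 + 9.31)/2] = -2.29/10.455 = -0.219033…
Arc Ed = %ΔQ / %ΔP = (11870/24045) / (-2.29/10.455) = -2.2537…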